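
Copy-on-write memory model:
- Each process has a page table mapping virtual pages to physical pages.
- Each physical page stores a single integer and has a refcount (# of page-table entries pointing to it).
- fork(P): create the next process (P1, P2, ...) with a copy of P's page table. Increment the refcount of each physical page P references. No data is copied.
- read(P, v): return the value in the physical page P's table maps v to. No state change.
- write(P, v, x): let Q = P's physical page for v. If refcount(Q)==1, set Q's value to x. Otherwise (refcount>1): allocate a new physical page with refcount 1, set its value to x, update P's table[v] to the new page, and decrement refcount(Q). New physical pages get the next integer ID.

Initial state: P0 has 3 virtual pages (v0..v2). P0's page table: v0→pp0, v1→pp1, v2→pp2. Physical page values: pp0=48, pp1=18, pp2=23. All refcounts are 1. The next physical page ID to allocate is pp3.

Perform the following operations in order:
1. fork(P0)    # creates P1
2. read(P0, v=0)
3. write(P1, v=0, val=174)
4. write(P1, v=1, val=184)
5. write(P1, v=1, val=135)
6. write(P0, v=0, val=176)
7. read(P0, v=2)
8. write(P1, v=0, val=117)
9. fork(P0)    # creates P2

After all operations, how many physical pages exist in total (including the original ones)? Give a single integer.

Answer: 5

Derivation:
Op 1: fork(P0) -> P1. 3 ppages; refcounts: pp0:2 pp1:2 pp2:2
Op 2: read(P0, v0) -> 48. No state change.
Op 3: write(P1, v0, 174). refcount(pp0)=2>1 -> COPY to pp3. 4 ppages; refcounts: pp0:1 pp1:2 pp2:2 pp3:1
Op 4: write(P1, v1, 184). refcount(pp1)=2>1 -> COPY to pp4. 5 ppages; refcounts: pp0:1 pp1:1 pp2:2 pp3:1 pp4:1
Op 5: write(P1, v1, 135). refcount(pp4)=1 -> write in place. 5 ppages; refcounts: pp0:1 pp1:1 pp2:2 pp3:1 pp4:1
Op 6: write(P0, v0, 176). refcount(pp0)=1 -> write in place. 5 ppages; refcounts: pp0:1 pp1:1 pp2:2 pp3:1 pp4:1
Op 7: read(P0, v2) -> 23. No state change.
Op 8: write(P1, v0, 117). refcount(pp3)=1 -> write in place. 5 ppages; refcounts: pp0:1 pp1:1 pp2:2 pp3:1 pp4:1
Op 9: fork(P0) -> P2. 5 ppages; refcounts: pp0:2 pp1:2 pp2:3 pp3:1 pp4:1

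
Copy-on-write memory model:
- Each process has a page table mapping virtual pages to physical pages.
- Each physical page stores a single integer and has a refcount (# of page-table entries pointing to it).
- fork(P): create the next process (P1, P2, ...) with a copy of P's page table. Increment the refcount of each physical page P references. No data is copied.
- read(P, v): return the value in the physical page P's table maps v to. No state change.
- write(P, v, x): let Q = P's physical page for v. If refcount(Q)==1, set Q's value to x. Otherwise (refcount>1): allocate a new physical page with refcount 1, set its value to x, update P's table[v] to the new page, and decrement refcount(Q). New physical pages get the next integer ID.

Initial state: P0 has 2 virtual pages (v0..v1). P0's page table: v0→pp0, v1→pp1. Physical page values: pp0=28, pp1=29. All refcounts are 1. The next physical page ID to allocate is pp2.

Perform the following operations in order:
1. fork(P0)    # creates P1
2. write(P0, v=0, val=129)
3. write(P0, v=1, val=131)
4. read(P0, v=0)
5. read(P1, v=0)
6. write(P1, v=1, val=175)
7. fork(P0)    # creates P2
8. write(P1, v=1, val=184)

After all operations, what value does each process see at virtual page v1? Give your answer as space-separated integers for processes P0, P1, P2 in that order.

Op 1: fork(P0) -> P1. 2 ppages; refcounts: pp0:2 pp1:2
Op 2: write(P0, v0, 129). refcount(pp0)=2>1 -> COPY to pp2. 3 ppages; refcounts: pp0:1 pp1:2 pp2:1
Op 3: write(P0, v1, 131). refcount(pp1)=2>1 -> COPY to pp3. 4 ppages; refcounts: pp0:1 pp1:1 pp2:1 pp3:1
Op 4: read(P0, v0) -> 129. No state change.
Op 5: read(P1, v0) -> 28. No state change.
Op 6: write(P1, v1, 175). refcount(pp1)=1 -> write in place. 4 ppages; refcounts: pp0:1 pp1:1 pp2:1 pp3:1
Op 7: fork(P0) -> P2. 4 ppages; refcounts: pp0:1 pp1:1 pp2:2 pp3:2
Op 8: write(P1, v1, 184). refcount(pp1)=1 -> write in place. 4 ppages; refcounts: pp0:1 pp1:1 pp2:2 pp3:2
P0: v1 -> pp3 = 131
P1: v1 -> pp1 = 184
P2: v1 -> pp3 = 131

Answer: 131 184 131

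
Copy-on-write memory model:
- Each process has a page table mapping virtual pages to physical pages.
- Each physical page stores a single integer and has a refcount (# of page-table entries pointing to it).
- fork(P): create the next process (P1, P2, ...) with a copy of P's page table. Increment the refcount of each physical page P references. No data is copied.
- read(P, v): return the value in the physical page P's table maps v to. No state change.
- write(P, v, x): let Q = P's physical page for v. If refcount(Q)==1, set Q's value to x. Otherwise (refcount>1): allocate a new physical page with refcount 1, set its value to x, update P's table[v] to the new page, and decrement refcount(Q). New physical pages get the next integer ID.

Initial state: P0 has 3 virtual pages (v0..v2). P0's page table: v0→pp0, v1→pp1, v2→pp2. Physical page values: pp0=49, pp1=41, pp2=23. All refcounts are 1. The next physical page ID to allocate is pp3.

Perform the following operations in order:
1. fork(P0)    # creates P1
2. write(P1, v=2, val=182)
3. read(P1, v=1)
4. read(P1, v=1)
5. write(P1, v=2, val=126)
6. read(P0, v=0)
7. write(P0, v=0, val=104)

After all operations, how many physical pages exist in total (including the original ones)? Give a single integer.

Op 1: fork(P0) -> P1. 3 ppages; refcounts: pp0:2 pp1:2 pp2:2
Op 2: write(P1, v2, 182). refcount(pp2)=2>1 -> COPY to pp3. 4 ppages; refcounts: pp0:2 pp1:2 pp2:1 pp3:1
Op 3: read(P1, v1) -> 41. No state change.
Op 4: read(P1, v1) -> 41. No state change.
Op 5: write(P1, v2, 126). refcount(pp3)=1 -> write in place. 4 ppages; refcounts: pp0:2 pp1:2 pp2:1 pp3:1
Op 6: read(P0, v0) -> 49. No state change.
Op 7: write(P0, v0, 104). refcount(pp0)=2>1 -> COPY to pp4. 5 ppages; refcounts: pp0:1 pp1:2 pp2:1 pp3:1 pp4:1

Answer: 5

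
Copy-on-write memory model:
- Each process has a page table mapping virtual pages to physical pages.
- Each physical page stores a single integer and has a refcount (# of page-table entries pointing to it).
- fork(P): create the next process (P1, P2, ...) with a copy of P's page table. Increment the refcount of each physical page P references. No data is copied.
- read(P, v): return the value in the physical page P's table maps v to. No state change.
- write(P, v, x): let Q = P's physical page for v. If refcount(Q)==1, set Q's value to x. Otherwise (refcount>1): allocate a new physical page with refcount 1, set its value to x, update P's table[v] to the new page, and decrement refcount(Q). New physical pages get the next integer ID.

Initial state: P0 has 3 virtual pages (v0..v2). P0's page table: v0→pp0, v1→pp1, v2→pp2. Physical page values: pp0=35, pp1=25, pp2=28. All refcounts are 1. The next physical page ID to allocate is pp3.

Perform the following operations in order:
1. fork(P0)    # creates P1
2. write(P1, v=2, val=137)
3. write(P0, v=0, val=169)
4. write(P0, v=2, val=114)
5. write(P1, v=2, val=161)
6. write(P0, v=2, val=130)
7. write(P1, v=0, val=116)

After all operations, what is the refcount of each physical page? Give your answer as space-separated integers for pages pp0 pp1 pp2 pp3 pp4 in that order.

Op 1: fork(P0) -> P1. 3 ppages; refcounts: pp0:2 pp1:2 pp2:2
Op 2: write(P1, v2, 137). refcount(pp2)=2>1 -> COPY to pp3. 4 ppages; refcounts: pp0:2 pp1:2 pp2:1 pp3:1
Op 3: write(P0, v0, 169). refcount(pp0)=2>1 -> COPY to pp4. 5 ppages; refcounts: pp0:1 pp1:2 pp2:1 pp3:1 pp4:1
Op 4: write(P0, v2, 114). refcount(pp2)=1 -> write in place. 5 ppages; refcounts: pp0:1 pp1:2 pp2:1 pp3:1 pp4:1
Op 5: write(P1, v2, 161). refcount(pp3)=1 -> write in place. 5 ppages; refcounts: pp0:1 pp1:2 pp2:1 pp3:1 pp4:1
Op 6: write(P0, v2, 130). refcount(pp2)=1 -> write in place. 5 ppages; refcounts: pp0:1 pp1:2 pp2:1 pp3:1 pp4:1
Op 7: write(P1, v0, 116). refcount(pp0)=1 -> write in place. 5 ppages; refcounts: pp0:1 pp1:2 pp2:1 pp3:1 pp4:1

Answer: 1 2 1 1 1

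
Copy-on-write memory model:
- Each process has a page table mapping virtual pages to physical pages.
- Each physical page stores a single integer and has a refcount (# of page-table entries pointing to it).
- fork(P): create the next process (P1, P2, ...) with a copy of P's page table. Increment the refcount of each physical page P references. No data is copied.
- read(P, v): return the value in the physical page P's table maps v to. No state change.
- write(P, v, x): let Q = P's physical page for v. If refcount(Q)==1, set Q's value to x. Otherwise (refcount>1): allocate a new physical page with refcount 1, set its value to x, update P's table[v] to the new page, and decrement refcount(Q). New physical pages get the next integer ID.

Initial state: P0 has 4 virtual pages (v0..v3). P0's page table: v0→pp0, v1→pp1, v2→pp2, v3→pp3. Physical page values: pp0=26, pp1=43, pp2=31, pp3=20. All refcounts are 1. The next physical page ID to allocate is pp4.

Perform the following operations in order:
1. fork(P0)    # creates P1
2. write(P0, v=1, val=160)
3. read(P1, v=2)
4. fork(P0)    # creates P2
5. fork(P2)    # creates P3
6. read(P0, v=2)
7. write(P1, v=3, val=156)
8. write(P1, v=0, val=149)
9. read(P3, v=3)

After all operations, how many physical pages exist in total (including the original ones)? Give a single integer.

Op 1: fork(P0) -> P1. 4 ppages; refcounts: pp0:2 pp1:2 pp2:2 pp3:2
Op 2: write(P0, v1, 160). refcount(pp1)=2>1 -> COPY to pp4. 5 ppages; refcounts: pp0:2 pp1:1 pp2:2 pp3:2 pp4:1
Op 3: read(P1, v2) -> 31. No state change.
Op 4: fork(P0) -> P2. 5 ppages; refcounts: pp0:3 pp1:1 pp2:3 pp3:3 pp4:2
Op 5: fork(P2) -> P3. 5 ppages; refcounts: pp0:4 pp1:1 pp2:4 pp3:4 pp4:3
Op 6: read(P0, v2) -> 31. No state change.
Op 7: write(P1, v3, 156). refcount(pp3)=4>1 -> COPY to pp5. 6 ppages; refcounts: pp0:4 pp1:1 pp2:4 pp3:3 pp4:3 pp5:1
Op 8: write(P1, v0, 149). refcount(pp0)=4>1 -> COPY to pp6. 7 ppages; refcounts: pp0:3 pp1:1 pp2:4 pp3:3 pp4:3 pp5:1 pp6:1
Op 9: read(P3, v3) -> 20. No state change.

Answer: 7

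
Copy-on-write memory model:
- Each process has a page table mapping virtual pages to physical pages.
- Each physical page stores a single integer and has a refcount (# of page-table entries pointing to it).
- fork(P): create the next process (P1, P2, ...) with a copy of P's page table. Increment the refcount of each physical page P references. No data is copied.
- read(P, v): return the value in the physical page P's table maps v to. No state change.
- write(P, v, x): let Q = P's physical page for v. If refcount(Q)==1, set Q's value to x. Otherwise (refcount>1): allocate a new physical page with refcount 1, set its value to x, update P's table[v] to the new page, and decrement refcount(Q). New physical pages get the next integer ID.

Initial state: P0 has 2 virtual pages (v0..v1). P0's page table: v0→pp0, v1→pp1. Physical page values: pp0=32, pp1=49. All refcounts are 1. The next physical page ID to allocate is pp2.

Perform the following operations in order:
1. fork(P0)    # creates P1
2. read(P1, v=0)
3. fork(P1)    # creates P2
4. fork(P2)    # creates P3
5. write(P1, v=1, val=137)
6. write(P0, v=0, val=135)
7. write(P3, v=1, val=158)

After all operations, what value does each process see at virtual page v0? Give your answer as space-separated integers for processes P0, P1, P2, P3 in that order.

Answer: 135 32 32 32

Derivation:
Op 1: fork(P0) -> P1. 2 ppages; refcounts: pp0:2 pp1:2
Op 2: read(P1, v0) -> 32. No state change.
Op 3: fork(P1) -> P2. 2 ppages; refcounts: pp0:3 pp1:3
Op 4: fork(P2) -> P3. 2 ppages; refcounts: pp0:4 pp1:4
Op 5: write(P1, v1, 137). refcount(pp1)=4>1 -> COPY to pp2. 3 ppages; refcounts: pp0:4 pp1:3 pp2:1
Op 6: write(P0, v0, 135). refcount(pp0)=4>1 -> COPY to pp3. 4 ppages; refcounts: pp0:3 pp1:3 pp2:1 pp3:1
Op 7: write(P3, v1, 158). refcount(pp1)=3>1 -> COPY to pp4. 5 ppages; refcounts: pp0:3 pp1:2 pp2:1 pp3:1 pp4:1
P0: v0 -> pp3 = 135
P1: v0 -> pp0 = 32
P2: v0 -> pp0 = 32
P3: v0 -> pp0 = 32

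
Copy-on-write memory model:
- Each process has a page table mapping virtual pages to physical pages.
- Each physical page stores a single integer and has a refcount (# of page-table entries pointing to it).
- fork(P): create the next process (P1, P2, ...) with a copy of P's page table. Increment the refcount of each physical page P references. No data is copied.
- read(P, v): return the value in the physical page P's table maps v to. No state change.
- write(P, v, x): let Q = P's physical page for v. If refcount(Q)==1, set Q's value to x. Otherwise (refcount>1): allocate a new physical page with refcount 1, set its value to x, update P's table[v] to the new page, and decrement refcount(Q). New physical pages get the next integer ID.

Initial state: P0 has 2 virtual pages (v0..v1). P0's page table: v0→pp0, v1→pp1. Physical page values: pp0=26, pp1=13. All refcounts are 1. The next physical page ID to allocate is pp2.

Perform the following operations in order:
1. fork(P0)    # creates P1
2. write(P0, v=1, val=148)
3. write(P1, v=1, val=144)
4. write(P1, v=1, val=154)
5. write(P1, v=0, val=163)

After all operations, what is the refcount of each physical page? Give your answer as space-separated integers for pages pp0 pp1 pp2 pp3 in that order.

Answer: 1 1 1 1

Derivation:
Op 1: fork(P0) -> P1. 2 ppages; refcounts: pp0:2 pp1:2
Op 2: write(P0, v1, 148). refcount(pp1)=2>1 -> COPY to pp2. 3 ppages; refcounts: pp0:2 pp1:1 pp2:1
Op 3: write(P1, v1, 144). refcount(pp1)=1 -> write in place. 3 ppages; refcounts: pp0:2 pp1:1 pp2:1
Op 4: write(P1, v1, 154). refcount(pp1)=1 -> write in place. 3 ppages; refcounts: pp0:2 pp1:1 pp2:1
Op 5: write(P1, v0, 163). refcount(pp0)=2>1 -> COPY to pp3. 4 ppages; refcounts: pp0:1 pp1:1 pp2:1 pp3:1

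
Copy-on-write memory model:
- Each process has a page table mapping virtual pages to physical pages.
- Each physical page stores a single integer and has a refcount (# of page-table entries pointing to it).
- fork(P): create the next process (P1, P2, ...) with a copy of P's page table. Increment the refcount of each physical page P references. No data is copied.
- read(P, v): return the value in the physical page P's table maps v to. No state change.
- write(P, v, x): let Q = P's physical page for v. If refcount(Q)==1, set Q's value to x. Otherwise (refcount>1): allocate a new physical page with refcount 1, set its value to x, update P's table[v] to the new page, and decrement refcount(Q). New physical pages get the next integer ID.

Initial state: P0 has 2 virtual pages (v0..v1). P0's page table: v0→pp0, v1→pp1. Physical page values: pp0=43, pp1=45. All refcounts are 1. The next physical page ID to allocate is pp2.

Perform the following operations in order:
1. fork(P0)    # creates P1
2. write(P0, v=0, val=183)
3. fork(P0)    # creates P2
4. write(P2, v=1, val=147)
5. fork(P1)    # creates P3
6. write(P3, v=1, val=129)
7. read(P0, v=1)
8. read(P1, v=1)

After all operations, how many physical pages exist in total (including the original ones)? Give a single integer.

Answer: 5

Derivation:
Op 1: fork(P0) -> P1. 2 ppages; refcounts: pp0:2 pp1:2
Op 2: write(P0, v0, 183). refcount(pp0)=2>1 -> COPY to pp2. 3 ppages; refcounts: pp0:1 pp1:2 pp2:1
Op 3: fork(P0) -> P2. 3 ppages; refcounts: pp0:1 pp1:3 pp2:2
Op 4: write(P2, v1, 147). refcount(pp1)=3>1 -> COPY to pp3. 4 ppages; refcounts: pp0:1 pp1:2 pp2:2 pp3:1
Op 5: fork(P1) -> P3. 4 ppages; refcounts: pp0:2 pp1:3 pp2:2 pp3:1
Op 6: write(P3, v1, 129). refcount(pp1)=3>1 -> COPY to pp4. 5 ppages; refcounts: pp0:2 pp1:2 pp2:2 pp3:1 pp4:1
Op 7: read(P0, v1) -> 45. No state change.
Op 8: read(P1, v1) -> 45. No state change.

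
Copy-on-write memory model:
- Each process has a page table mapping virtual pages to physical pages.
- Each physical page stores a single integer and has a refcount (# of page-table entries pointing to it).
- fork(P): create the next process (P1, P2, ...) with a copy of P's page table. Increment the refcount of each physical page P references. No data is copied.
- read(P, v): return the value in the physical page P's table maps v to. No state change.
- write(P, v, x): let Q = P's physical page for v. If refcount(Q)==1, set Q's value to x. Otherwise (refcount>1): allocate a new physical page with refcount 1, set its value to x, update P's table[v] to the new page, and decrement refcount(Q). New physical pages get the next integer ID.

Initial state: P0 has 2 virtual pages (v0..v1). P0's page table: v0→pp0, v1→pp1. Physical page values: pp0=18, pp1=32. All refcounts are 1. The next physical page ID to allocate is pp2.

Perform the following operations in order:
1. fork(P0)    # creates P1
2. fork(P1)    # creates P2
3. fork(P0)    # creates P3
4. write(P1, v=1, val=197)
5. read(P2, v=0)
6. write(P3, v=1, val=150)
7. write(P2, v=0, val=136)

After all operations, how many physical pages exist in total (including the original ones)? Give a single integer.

Op 1: fork(P0) -> P1. 2 ppages; refcounts: pp0:2 pp1:2
Op 2: fork(P1) -> P2. 2 ppages; refcounts: pp0:3 pp1:3
Op 3: fork(P0) -> P3. 2 ppages; refcounts: pp0:4 pp1:4
Op 4: write(P1, v1, 197). refcount(pp1)=4>1 -> COPY to pp2. 3 ppages; refcounts: pp0:4 pp1:3 pp2:1
Op 5: read(P2, v0) -> 18. No state change.
Op 6: write(P3, v1, 150). refcount(pp1)=3>1 -> COPY to pp3. 4 ppages; refcounts: pp0:4 pp1:2 pp2:1 pp3:1
Op 7: write(P2, v0, 136). refcount(pp0)=4>1 -> COPY to pp4. 5 ppages; refcounts: pp0:3 pp1:2 pp2:1 pp3:1 pp4:1

Answer: 5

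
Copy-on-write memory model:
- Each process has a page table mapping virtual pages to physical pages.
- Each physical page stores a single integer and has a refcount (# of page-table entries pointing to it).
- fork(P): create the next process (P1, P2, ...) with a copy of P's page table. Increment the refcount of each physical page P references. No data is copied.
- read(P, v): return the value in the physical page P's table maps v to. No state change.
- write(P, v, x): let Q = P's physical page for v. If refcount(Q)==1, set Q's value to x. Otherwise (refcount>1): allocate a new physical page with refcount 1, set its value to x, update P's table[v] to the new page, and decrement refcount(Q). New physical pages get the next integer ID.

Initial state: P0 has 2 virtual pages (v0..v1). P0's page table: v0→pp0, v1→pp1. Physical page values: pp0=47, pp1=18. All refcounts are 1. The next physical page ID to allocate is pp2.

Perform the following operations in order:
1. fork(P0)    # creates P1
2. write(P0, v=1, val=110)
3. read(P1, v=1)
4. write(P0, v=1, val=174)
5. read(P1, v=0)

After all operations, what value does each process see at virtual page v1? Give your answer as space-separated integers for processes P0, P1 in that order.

Answer: 174 18

Derivation:
Op 1: fork(P0) -> P1. 2 ppages; refcounts: pp0:2 pp1:2
Op 2: write(P0, v1, 110). refcount(pp1)=2>1 -> COPY to pp2. 3 ppages; refcounts: pp0:2 pp1:1 pp2:1
Op 3: read(P1, v1) -> 18. No state change.
Op 4: write(P0, v1, 174). refcount(pp2)=1 -> write in place. 3 ppages; refcounts: pp0:2 pp1:1 pp2:1
Op 5: read(P1, v0) -> 47. No state change.
P0: v1 -> pp2 = 174
P1: v1 -> pp1 = 18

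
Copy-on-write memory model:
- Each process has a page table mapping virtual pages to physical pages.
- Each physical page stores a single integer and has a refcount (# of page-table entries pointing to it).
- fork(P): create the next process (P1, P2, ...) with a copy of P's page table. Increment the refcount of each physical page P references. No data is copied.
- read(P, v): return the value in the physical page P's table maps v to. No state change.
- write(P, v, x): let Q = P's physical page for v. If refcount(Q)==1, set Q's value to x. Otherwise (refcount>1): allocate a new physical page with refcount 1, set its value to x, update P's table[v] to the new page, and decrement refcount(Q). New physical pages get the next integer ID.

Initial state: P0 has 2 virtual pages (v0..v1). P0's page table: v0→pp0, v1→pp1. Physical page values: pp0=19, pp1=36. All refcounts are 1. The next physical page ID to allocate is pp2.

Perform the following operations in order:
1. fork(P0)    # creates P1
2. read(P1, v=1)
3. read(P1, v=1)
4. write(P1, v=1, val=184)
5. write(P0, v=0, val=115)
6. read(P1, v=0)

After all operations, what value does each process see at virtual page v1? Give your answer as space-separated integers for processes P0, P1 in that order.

Op 1: fork(P0) -> P1. 2 ppages; refcounts: pp0:2 pp1:2
Op 2: read(P1, v1) -> 36. No state change.
Op 3: read(P1, v1) -> 36. No state change.
Op 4: write(P1, v1, 184). refcount(pp1)=2>1 -> COPY to pp2. 3 ppages; refcounts: pp0:2 pp1:1 pp2:1
Op 5: write(P0, v0, 115). refcount(pp0)=2>1 -> COPY to pp3. 4 ppages; refcounts: pp0:1 pp1:1 pp2:1 pp3:1
Op 6: read(P1, v0) -> 19. No state change.
P0: v1 -> pp1 = 36
P1: v1 -> pp2 = 184

Answer: 36 184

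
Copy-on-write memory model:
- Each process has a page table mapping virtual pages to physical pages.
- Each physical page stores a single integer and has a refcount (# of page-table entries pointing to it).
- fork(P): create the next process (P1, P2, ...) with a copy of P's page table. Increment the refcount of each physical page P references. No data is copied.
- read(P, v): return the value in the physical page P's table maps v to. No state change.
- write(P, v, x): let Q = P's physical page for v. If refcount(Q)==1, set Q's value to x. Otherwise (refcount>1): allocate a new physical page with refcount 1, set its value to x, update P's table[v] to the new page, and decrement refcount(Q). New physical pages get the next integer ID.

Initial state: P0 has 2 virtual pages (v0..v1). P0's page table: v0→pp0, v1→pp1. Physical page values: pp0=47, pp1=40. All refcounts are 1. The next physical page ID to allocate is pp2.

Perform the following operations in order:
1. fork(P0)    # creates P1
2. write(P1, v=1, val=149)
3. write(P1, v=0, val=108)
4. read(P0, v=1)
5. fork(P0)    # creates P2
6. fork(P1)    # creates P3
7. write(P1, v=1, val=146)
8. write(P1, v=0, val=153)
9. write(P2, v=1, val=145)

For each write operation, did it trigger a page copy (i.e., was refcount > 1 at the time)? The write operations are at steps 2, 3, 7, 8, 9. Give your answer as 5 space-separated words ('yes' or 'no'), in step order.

Op 1: fork(P0) -> P1. 2 ppages; refcounts: pp0:2 pp1:2
Op 2: write(P1, v1, 149). refcount(pp1)=2>1 -> COPY to pp2. 3 ppages; refcounts: pp0:2 pp1:1 pp2:1
Op 3: write(P1, v0, 108). refcount(pp0)=2>1 -> COPY to pp3. 4 ppages; refcounts: pp0:1 pp1:1 pp2:1 pp3:1
Op 4: read(P0, v1) -> 40. No state change.
Op 5: fork(P0) -> P2. 4 ppages; refcounts: pp0:2 pp1:2 pp2:1 pp3:1
Op 6: fork(P1) -> P3. 4 ppages; refcounts: pp0:2 pp1:2 pp2:2 pp3:2
Op 7: write(P1, v1, 146). refcount(pp2)=2>1 -> COPY to pp4. 5 ppages; refcounts: pp0:2 pp1:2 pp2:1 pp3:2 pp4:1
Op 8: write(P1, v0, 153). refcount(pp3)=2>1 -> COPY to pp5. 6 ppages; refcounts: pp0:2 pp1:2 pp2:1 pp3:1 pp4:1 pp5:1
Op 9: write(P2, v1, 145). refcount(pp1)=2>1 -> COPY to pp6. 7 ppages; refcounts: pp0:2 pp1:1 pp2:1 pp3:1 pp4:1 pp5:1 pp6:1

yes yes yes yes yes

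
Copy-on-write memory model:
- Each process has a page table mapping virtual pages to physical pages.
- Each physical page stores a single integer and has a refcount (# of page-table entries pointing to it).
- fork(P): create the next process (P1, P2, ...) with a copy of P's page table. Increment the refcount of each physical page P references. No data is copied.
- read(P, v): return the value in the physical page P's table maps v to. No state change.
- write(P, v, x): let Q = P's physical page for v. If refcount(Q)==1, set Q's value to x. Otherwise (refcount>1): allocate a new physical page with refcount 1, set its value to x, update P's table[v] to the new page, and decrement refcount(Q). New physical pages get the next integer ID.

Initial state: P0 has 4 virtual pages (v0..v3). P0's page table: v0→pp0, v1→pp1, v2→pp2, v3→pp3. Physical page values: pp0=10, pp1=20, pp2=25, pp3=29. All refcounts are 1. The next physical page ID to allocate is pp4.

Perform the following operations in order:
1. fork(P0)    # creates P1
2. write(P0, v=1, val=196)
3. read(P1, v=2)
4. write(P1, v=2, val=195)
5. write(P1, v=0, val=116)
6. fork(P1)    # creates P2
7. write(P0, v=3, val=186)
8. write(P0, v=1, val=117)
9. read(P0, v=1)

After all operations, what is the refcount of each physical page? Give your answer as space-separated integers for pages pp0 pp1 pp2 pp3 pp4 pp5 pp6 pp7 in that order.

Answer: 1 2 1 2 1 2 2 1

Derivation:
Op 1: fork(P0) -> P1. 4 ppages; refcounts: pp0:2 pp1:2 pp2:2 pp3:2
Op 2: write(P0, v1, 196). refcount(pp1)=2>1 -> COPY to pp4. 5 ppages; refcounts: pp0:2 pp1:1 pp2:2 pp3:2 pp4:1
Op 3: read(P1, v2) -> 25. No state change.
Op 4: write(P1, v2, 195). refcount(pp2)=2>1 -> COPY to pp5. 6 ppages; refcounts: pp0:2 pp1:1 pp2:1 pp3:2 pp4:1 pp5:1
Op 5: write(P1, v0, 116). refcount(pp0)=2>1 -> COPY to pp6. 7 ppages; refcounts: pp0:1 pp1:1 pp2:1 pp3:2 pp4:1 pp5:1 pp6:1
Op 6: fork(P1) -> P2. 7 ppages; refcounts: pp0:1 pp1:2 pp2:1 pp3:3 pp4:1 pp5:2 pp6:2
Op 7: write(P0, v3, 186). refcount(pp3)=3>1 -> COPY to pp7. 8 ppages; refcounts: pp0:1 pp1:2 pp2:1 pp3:2 pp4:1 pp5:2 pp6:2 pp7:1
Op 8: write(P0, v1, 117). refcount(pp4)=1 -> write in place. 8 ppages; refcounts: pp0:1 pp1:2 pp2:1 pp3:2 pp4:1 pp5:2 pp6:2 pp7:1
Op 9: read(P0, v1) -> 117. No state change.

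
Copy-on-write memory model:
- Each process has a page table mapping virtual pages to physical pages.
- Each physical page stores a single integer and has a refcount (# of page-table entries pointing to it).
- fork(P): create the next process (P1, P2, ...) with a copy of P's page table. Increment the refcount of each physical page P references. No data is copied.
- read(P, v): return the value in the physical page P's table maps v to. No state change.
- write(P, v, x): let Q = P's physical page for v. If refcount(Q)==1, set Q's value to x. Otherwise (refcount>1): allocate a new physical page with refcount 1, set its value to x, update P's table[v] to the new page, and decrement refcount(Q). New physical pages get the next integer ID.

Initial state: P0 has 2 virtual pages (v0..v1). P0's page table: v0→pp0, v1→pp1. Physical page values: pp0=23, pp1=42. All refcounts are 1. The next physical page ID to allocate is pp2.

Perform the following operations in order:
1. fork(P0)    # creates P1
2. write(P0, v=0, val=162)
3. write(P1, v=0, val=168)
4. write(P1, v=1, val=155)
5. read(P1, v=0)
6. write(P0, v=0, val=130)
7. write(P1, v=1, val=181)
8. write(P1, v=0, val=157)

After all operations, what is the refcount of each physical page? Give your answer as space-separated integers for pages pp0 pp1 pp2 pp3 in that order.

Op 1: fork(P0) -> P1. 2 ppages; refcounts: pp0:2 pp1:2
Op 2: write(P0, v0, 162). refcount(pp0)=2>1 -> COPY to pp2. 3 ppages; refcounts: pp0:1 pp1:2 pp2:1
Op 3: write(P1, v0, 168). refcount(pp0)=1 -> write in place. 3 ppages; refcounts: pp0:1 pp1:2 pp2:1
Op 4: write(P1, v1, 155). refcount(pp1)=2>1 -> COPY to pp3. 4 ppages; refcounts: pp0:1 pp1:1 pp2:1 pp3:1
Op 5: read(P1, v0) -> 168. No state change.
Op 6: write(P0, v0, 130). refcount(pp2)=1 -> write in place. 4 ppages; refcounts: pp0:1 pp1:1 pp2:1 pp3:1
Op 7: write(P1, v1, 181). refcount(pp3)=1 -> write in place. 4 ppages; refcounts: pp0:1 pp1:1 pp2:1 pp3:1
Op 8: write(P1, v0, 157). refcount(pp0)=1 -> write in place. 4 ppages; refcounts: pp0:1 pp1:1 pp2:1 pp3:1

Answer: 1 1 1 1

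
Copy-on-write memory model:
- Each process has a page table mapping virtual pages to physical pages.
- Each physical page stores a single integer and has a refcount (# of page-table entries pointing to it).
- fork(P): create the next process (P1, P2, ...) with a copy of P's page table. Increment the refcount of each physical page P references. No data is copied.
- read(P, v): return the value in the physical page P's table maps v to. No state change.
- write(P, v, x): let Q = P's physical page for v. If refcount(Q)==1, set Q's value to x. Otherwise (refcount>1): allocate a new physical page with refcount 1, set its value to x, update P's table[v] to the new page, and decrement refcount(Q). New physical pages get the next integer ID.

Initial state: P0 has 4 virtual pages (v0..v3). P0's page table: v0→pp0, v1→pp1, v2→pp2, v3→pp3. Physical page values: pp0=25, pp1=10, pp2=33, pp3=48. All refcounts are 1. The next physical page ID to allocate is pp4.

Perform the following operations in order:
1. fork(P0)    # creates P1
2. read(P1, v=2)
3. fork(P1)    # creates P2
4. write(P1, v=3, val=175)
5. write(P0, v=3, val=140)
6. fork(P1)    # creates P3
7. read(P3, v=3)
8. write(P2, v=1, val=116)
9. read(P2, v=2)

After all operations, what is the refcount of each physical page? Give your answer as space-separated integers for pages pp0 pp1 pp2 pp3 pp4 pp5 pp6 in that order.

Answer: 4 3 4 1 2 1 1

Derivation:
Op 1: fork(P0) -> P1. 4 ppages; refcounts: pp0:2 pp1:2 pp2:2 pp3:2
Op 2: read(P1, v2) -> 33. No state change.
Op 3: fork(P1) -> P2. 4 ppages; refcounts: pp0:3 pp1:3 pp2:3 pp3:3
Op 4: write(P1, v3, 175). refcount(pp3)=3>1 -> COPY to pp4. 5 ppages; refcounts: pp0:3 pp1:3 pp2:3 pp3:2 pp4:1
Op 5: write(P0, v3, 140). refcount(pp3)=2>1 -> COPY to pp5. 6 ppages; refcounts: pp0:3 pp1:3 pp2:3 pp3:1 pp4:1 pp5:1
Op 6: fork(P1) -> P3. 6 ppages; refcounts: pp0:4 pp1:4 pp2:4 pp3:1 pp4:2 pp5:1
Op 7: read(P3, v3) -> 175. No state change.
Op 8: write(P2, v1, 116). refcount(pp1)=4>1 -> COPY to pp6. 7 ppages; refcounts: pp0:4 pp1:3 pp2:4 pp3:1 pp4:2 pp5:1 pp6:1
Op 9: read(P2, v2) -> 33. No state change.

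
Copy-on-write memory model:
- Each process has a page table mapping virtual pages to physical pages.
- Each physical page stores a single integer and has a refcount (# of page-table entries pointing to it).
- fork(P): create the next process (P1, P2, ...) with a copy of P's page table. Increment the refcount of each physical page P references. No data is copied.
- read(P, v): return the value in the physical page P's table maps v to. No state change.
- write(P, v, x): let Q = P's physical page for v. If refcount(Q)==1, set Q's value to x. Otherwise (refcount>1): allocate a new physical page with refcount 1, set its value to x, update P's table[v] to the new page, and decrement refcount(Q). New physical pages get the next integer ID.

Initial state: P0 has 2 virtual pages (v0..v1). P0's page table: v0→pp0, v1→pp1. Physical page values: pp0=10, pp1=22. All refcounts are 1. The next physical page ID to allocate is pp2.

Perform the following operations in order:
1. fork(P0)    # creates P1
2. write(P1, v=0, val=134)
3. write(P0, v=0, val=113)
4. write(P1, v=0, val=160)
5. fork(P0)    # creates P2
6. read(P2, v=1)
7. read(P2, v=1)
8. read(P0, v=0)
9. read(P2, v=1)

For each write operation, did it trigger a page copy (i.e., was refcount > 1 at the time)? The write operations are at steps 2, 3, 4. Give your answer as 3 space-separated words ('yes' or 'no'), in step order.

Op 1: fork(P0) -> P1. 2 ppages; refcounts: pp0:2 pp1:2
Op 2: write(P1, v0, 134). refcount(pp0)=2>1 -> COPY to pp2. 3 ppages; refcounts: pp0:1 pp1:2 pp2:1
Op 3: write(P0, v0, 113). refcount(pp0)=1 -> write in place. 3 ppages; refcounts: pp0:1 pp1:2 pp2:1
Op 4: write(P1, v0, 160). refcount(pp2)=1 -> write in place. 3 ppages; refcounts: pp0:1 pp1:2 pp2:1
Op 5: fork(P0) -> P2. 3 ppages; refcounts: pp0:2 pp1:3 pp2:1
Op 6: read(P2, v1) -> 22. No state change.
Op 7: read(P2, v1) -> 22. No state change.
Op 8: read(P0, v0) -> 113. No state change.
Op 9: read(P2, v1) -> 22. No state change.

yes no no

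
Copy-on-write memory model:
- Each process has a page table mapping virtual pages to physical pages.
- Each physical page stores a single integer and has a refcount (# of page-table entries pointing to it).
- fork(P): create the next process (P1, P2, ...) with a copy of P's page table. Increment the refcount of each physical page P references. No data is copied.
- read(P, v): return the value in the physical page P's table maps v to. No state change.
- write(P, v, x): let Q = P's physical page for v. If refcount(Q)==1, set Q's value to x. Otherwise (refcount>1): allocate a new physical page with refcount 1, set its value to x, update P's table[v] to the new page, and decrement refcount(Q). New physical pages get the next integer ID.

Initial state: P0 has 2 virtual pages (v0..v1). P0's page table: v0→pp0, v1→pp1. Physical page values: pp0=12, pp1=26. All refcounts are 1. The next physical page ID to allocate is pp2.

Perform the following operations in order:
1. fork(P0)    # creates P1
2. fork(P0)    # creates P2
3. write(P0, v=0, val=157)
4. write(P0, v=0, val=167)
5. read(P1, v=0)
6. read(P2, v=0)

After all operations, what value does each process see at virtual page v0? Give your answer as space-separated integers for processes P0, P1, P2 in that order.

Answer: 167 12 12

Derivation:
Op 1: fork(P0) -> P1. 2 ppages; refcounts: pp0:2 pp1:2
Op 2: fork(P0) -> P2. 2 ppages; refcounts: pp0:3 pp1:3
Op 3: write(P0, v0, 157). refcount(pp0)=3>1 -> COPY to pp2. 3 ppages; refcounts: pp0:2 pp1:3 pp2:1
Op 4: write(P0, v0, 167). refcount(pp2)=1 -> write in place. 3 ppages; refcounts: pp0:2 pp1:3 pp2:1
Op 5: read(P1, v0) -> 12. No state change.
Op 6: read(P2, v0) -> 12. No state change.
P0: v0 -> pp2 = 167
P1: v0 -> pp0 = 12
P2: v0 -> pp0 = 12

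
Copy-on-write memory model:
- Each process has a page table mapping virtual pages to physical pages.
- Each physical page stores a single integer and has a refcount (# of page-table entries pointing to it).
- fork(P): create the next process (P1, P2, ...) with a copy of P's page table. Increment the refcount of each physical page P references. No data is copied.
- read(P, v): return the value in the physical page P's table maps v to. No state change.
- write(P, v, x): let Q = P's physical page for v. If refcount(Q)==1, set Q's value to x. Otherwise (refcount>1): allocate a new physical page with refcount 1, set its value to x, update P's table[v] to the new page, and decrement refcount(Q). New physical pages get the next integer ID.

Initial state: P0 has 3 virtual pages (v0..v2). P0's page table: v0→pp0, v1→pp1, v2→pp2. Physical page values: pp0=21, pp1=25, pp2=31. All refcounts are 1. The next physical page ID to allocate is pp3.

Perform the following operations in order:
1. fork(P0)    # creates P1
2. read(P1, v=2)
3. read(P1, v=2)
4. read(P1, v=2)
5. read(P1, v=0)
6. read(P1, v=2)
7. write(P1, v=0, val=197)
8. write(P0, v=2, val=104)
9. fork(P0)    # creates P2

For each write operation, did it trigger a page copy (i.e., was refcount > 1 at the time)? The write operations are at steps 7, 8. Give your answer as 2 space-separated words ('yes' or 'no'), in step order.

Op 1: fork(P0) -> P1. 3 ppages; refcounts: pp0:2 pp1:2 pp2:2
Op 2: read(P1, v2) -> 31. No state change.
Op 3: read(P1, v2) -> 31. No state change.
Op 4: read(P1, v2) -> 31. No state change.
Op 5: read(P1, v0) -> 21. No state change.
Op 6: read(P1, v2) -> 31. No state change.
Op 7: write(P1, v0, 197). refcount(pp0)=2>1 -> COPY to pp3. 4 ppages; refcounts: pp0:1 pp1:2 pp2:2 pp3:1
Op 8: write(P0, v2, 104). refcount(pp2)=2>1 -> COPY to pp4. 5 ppages; refcounts: pp0:1 pp1:2 pp2:1 pp3:1 pp4:1
Op 9: fork(P0) -> P2. 5 ppages; refcounts: pp0:2 pp1:3 pp2:1 pp3:1 pp4:2

yes yes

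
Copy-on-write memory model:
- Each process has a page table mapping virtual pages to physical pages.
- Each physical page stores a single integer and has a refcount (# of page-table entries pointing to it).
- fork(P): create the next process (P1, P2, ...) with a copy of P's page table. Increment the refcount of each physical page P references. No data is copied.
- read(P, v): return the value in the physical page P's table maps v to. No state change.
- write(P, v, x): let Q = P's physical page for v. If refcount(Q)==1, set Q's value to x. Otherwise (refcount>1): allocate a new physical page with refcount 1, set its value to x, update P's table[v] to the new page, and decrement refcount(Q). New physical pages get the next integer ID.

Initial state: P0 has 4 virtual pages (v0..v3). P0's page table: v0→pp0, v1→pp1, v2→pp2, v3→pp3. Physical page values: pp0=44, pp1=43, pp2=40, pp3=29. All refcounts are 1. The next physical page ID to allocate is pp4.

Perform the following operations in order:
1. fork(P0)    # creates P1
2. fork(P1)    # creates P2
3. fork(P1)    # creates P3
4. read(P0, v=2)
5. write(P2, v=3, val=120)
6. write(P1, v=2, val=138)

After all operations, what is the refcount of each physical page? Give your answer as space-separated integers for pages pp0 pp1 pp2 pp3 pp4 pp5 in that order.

Op 1: fork(P0) -> P1. 4 ppages; refcounts: pp0:2 pp1:2 pp2:2 pp3:2
Op 2: fork(P1) -> P2. 4 ppages; refcounts: pp0:3 pp1:3 pp2:3 pp3:3
Op 3: fork(P1) -> P3. 4 ppages; refcounts: pp0:4 pp1:4 pp2:4 pp3:4
Op 4: read(P0, v2) -> 40. No state change.
Op 5: write(P2, v3, 120). refcount(pp3)=4>1 -> COPY to pp4. 5 ppages; refcounts: pp0:4 pp1:4 pp2:4 pp3:3 pp4:1
Op 6: write(P1, v2, 138). refcount(pp2)=4>1 -> COPY to pp5. 6 ppages; refcounts: pp0:4 pp1:4 pp2:3 pp3:3 pp4:1 pp5:1

Answer: 4 4 3 3 1 1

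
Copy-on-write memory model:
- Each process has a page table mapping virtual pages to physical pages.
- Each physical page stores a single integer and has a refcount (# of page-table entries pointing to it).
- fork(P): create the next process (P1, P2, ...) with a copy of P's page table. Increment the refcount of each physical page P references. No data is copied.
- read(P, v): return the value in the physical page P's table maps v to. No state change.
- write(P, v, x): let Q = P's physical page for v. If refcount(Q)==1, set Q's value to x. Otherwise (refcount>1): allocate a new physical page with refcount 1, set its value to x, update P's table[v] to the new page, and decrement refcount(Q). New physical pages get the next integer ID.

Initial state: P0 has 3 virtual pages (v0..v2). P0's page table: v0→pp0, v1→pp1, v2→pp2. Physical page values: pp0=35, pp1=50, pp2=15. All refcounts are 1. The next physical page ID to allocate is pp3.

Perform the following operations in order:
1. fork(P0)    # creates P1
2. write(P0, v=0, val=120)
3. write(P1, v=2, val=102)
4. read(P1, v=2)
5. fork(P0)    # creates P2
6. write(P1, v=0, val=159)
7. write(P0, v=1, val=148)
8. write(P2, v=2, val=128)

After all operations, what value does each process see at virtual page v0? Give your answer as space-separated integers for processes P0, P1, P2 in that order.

Op 1: fork(P0) -> P1. 3 ppages; refcounts: pp0:2 pp1:2 pp2:2
Op 2: write(P0, v0, 120). refcount(pp0)=2>1 -> COPY to pp3. 4 ppages; refcounts: pp0:1 pp1:2 pp2:2 pp3:1
Op 3: write(P1, v2, 102). refcount(pp2)=2>1 -> COPY to pp4. 5 ppages; refcounts: pp0:1 pp1:2 pp2:1 pp3:1 pp4:1
Op 4: read(P1, v2) -> 102. No state change.
Op 5: fork(P0) -> P2. 5 ppages; refcounts: pp0:1 pp1:3 pp2:2 pp3:2 pp4:1
Op 6: write(P1, v0, 159). refcount(pp0)=1 -> write in place. 5 ppages; refcounts: pp0:1 pp1:3 pp2:2 pp3:2 pp4:1
Op 7: write(P0, v1, 148). refcount(pp1)=3>1 -> COPY to pp5. 6 ppages; refcounts: pp0:1 pp1:2 pp2:2 pp3:2 pp4:1 pp5:1
Op 8: write(P2, v2, 128). refcount(pp2)=2>1 -> COPY to pp6. 7 ppages; refcounts: pp0:1 pp1:2 pp2:1 pp3:2 pp4:1 pp5:1 pp6:1
P0: v0 -> pp3 = 120
P1: v0 -> pp0 = 159
P2: v0 -> pp3 = 120

Answer: 120 159 120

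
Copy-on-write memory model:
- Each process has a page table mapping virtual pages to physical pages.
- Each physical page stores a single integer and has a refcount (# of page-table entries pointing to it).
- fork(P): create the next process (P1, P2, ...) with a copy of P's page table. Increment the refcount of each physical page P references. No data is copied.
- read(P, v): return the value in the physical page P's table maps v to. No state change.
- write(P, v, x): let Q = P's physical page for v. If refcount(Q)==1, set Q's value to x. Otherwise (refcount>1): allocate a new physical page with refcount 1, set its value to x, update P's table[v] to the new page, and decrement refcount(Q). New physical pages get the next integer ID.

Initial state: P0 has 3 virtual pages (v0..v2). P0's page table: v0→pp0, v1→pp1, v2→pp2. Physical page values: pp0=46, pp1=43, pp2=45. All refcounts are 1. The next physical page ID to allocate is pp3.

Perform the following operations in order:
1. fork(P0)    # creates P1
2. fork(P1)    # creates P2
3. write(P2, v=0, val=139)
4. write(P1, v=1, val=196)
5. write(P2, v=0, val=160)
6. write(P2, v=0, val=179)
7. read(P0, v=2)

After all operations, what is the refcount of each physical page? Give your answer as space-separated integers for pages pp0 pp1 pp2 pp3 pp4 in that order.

Op 1: fork(P0) -> P1. 3 ppages; refcounts: pp0:2 pp1:2 pp2:2
Op 2: fork(P1) -> P2. 3 ppages; refcounts: pp0:3 pp1:3 pp2:3
Op 3: write(P2, v0, 139). refcount(pp0)=3>1 -> COPY to pp3. 4 ppages; refcounts: pp0:2 pp1:3 pp2:3 pp3:1
Op 4: write(P1, v1, 196). refcount(pp1)=3>1 -> COPY to pp4. 5 ppages; refcounts: pp0:2 pp1:2 pp2:3 pp3:1 pp4:1
Op 5: write(P2, v0, 160). refcount(pp3)=1 -> write in place. 5 ppages; refcounts: pp0:2 pp1:2 pp2:3 pp3:1 pp4:1
Op 6: write(P2, v0, 179). refcount(pp3)=1 -> write in place. 5 ppages; refcounts: pp0:2 pp1:2 pp2:3 pp3:1 pp4:1
Op 7: read(P0, v2) -> 45. No state change.

Answer: 2 2 3 1 1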